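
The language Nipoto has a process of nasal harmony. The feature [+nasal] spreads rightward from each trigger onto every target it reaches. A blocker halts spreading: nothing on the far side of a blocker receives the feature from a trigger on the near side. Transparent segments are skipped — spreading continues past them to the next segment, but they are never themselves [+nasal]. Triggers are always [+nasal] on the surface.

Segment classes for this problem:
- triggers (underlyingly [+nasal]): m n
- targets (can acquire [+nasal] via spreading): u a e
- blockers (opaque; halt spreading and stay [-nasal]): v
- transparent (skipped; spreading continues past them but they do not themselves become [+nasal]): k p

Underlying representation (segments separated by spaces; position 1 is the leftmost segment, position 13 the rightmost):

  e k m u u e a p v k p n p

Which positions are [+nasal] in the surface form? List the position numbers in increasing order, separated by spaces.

From /m/ at 3 rightward: 4 /u/ → [+nasal]; 5 /u/ → [+nasal]; 6 /e/ → [+nasal]; 7 /a/ → [+nasal]; 8 /p/ transparent; 9 /v/ blocks.
From /n/ at 12 rightward: 13 /p/ transparent; word edge.
Target with no active source: position 1 stays [-nasal].

3 4 5 6 7 12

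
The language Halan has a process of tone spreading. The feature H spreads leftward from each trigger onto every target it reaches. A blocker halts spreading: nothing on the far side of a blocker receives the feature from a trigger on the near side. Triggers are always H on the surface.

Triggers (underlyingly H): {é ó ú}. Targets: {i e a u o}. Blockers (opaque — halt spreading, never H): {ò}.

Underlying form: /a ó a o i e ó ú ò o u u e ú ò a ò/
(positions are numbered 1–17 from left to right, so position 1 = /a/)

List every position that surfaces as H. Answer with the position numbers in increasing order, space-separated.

From /ó/ at 2 leftward: 1 /a/ → H; word edge.
From /ó/ at 7 leftward: 6 /e/ → H; 5 /i/ → H; 4 /o/ → H; 3 /a/ → H; 2 /ó/ is itself a trigger — this domain ends here.
From /ú/ at 8 leftward: 7 /ó/ is itself a trigger — this domain ends here.
From /ú/ at 14 leftward: 13 /e/ → H; 12 /u/ → H; 11 /u/ → H; 10 /o/ → H; 9 /ò/ blocks.
Target with no active source: position 16 stays [-high tone].

1 2 3 4 5 6 7 8 10 11 12 13 14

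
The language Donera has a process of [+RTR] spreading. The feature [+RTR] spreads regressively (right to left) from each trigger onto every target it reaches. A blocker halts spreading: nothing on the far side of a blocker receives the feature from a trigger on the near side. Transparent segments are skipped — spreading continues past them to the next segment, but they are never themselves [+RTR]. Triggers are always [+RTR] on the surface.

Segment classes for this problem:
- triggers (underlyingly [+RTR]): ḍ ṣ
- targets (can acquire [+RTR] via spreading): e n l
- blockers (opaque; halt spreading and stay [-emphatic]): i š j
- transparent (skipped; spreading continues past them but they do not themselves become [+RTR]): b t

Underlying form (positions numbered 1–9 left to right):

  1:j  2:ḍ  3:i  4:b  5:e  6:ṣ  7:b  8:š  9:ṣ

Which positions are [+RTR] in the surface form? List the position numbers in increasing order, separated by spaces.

2 5 6 9

From /ḍ/ at 2 leftward: 1 /j/ blocks.
From /ṣ/ at 6 leftward: 5 /e/ → [+RTR]; 4 /b/ transparent; 3 /i/ blocks.
From /ṣ/ at 9 leftward: 8 /š/ blocks.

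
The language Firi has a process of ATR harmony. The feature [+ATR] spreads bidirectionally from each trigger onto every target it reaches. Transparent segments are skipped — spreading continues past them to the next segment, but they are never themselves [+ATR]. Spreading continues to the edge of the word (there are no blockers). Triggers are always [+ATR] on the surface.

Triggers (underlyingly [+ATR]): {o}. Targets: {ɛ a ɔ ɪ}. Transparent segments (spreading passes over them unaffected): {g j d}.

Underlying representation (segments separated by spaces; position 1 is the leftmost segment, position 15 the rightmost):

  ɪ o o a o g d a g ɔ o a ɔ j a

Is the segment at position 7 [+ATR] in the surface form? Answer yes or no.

no

From /o/ at 2 rightward: 3 /o/ is itself a trigger — this domain ends here.
From /o/ at 2 leftward: 1 /ɪ/ → [+ATR]; word edge.
From /o/ at 3 rightward: 4 /a/ → [+ATR]; 5 /o/ is itself a trigger — this domain ends here.
From /o/ at 3 leftward: 2 /o/ is itself a trigger — this domain ends here.
From /o/ at 5 rightward: 6 /g/ transparent; 7 /d/ transparent; 8 /a/ → [+ATR]; 9 /g/ transparent; 10 /ɔ/ → [+ATR]; 11 /o/ is itself a trigger — this domain ends here.
From /o/ at 5 leftward: 4 /a/ → [+ATR]; 3 /o/ is itself a trigger — this domain ends here.
From /o/ at 11 rightward: 12 /a/ → [+ATR]; 13 /ɔ/ → [+ATR]; 14 /j/ transparent; 15 /a/ → [+ATR]; word edge.
From /o/ at 11 leftward: 10 /ɔ/ → [+ATR]; 9 /g/ transparent; 8 /a/ → [+ATR]; 7 /d/ transparent; 6 /g/ transparent; 5 /o/ is itself a trigger — this domain ends here.
[+ATR] positions on the surface: 1 2 3 4 5 8 10 11 12 13 15.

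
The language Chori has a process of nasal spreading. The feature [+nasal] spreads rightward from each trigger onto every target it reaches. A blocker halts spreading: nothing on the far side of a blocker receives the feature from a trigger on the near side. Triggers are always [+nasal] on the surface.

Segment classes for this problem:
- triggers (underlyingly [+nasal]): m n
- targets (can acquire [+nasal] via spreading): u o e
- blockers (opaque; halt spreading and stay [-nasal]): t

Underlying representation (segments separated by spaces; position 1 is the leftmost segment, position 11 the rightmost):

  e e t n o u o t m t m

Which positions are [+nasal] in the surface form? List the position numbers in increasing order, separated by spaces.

From /n/ at 4 rightward: 5 /o/ → [+nasal]; 6 /u/ → [+nasal]; 7 /o/ → [+nasal]; 8 /t/ blocks.
From /m/ at 9 rightward: 10 /t/ blocks.
From /m/ at 11 rightward: word edge.
Targets with no active source: positions 1 2 stay [-nasal].

4 5 6 7 9 11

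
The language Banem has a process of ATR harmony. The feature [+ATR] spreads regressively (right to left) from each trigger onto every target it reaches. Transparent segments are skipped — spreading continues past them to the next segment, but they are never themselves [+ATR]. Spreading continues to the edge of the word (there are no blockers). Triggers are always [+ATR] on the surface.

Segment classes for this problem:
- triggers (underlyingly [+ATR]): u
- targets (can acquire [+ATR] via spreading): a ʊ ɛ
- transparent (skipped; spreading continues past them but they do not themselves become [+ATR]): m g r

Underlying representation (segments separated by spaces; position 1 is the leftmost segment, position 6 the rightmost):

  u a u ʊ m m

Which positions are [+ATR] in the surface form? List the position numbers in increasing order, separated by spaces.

1 2 3

From /u/ at 1 leftward: word edge.
From /u/ at 3 leftward: 2 /a/ → [+ATR]; 1 /u/ is itself a trigger — this domain ends here.
Target with no active source: position 4 stays [-ATR].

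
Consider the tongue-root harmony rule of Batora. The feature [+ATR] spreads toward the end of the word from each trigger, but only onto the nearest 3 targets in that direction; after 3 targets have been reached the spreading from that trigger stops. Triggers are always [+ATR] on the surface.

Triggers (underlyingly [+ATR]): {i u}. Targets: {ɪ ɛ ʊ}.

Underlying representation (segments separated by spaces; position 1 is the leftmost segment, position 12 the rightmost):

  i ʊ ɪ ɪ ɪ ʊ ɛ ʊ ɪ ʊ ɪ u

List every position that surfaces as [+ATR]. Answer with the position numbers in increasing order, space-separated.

1 2 3 4 12

From /i/ at 1 rightward: 2 /ʊ/ → [+ATR]; 3 /ɪ/ → [+ATR]; 4 /ɪ/ → [+ATR]; bound reached.
From /u/ at 12 rightward: word edge.
Targets with no active source: positions 5 6 7 8 9 10 11 stay [-ATR].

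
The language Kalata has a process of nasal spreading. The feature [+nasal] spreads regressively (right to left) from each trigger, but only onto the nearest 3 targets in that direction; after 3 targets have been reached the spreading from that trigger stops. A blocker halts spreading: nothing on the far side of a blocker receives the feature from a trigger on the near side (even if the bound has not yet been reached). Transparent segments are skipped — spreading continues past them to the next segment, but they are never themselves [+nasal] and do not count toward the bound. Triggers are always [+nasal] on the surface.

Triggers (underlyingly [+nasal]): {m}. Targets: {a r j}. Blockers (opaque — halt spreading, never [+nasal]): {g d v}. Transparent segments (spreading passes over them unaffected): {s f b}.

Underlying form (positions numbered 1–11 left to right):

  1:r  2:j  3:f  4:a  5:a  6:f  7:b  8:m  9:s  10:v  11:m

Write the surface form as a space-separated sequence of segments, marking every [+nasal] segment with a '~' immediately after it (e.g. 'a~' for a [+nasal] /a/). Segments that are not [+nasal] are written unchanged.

From /m/ at 8 leftward: 7 /b/ transparent; 6 /f/ transparent; 5 /a/ → [+nasal]; 4 /a/ → [+nasal]; 3 /f/ transparent; 2 /j/ → [+nasal]; bound reached.
From /m/ at 11 leftward: 10 /v/ blocks.
Target with no active source: position 1 stays [-nasal].
[+nasal] positions on the surface: 2 4 5 8 11.

r j~ f a~ a~ f b m~ s v m~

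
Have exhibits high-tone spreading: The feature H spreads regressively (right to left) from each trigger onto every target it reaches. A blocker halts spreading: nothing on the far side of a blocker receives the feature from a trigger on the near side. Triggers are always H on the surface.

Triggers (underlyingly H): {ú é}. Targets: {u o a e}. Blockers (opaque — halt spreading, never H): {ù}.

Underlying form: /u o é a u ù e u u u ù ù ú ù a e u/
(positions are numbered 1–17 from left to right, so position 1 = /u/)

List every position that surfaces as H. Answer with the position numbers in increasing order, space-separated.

From /é/ at 3 leftward: 2 /o/ → H; 1 /u/ → H; word edge.
From /ú/ at 13 leftward: 12 /ù/ blocks.
Targets with no active source: positions 4 5 7 8 9 10 15 16 17 stay [-high tone].

1 2 3 13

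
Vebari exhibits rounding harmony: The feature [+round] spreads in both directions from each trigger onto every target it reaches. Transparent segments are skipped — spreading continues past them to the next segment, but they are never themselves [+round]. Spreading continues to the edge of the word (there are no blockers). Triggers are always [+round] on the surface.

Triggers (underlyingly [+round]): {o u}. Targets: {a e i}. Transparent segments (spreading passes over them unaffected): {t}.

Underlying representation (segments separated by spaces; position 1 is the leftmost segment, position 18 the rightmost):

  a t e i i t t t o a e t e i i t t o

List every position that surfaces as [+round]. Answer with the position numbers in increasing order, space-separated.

From /o/ at 9 rightward: 10 /a/ → [+round]; 11 /e/ → [+round]; 12 /t/ transparent; 13 /e/ → [+round]; 14 /i/ → [+round]; 15 /i/ → [+round]; 16 /t/ transparent; 17 /t/ transparent; 18 /o/ is itself a trigger — this domain ends here.
From /o/ at 9 leftward: 8 /t/ transparent; 7 /t/ transparent; 6 /t/ transparent; 5 /i/ → [+round]; 4 /i/ → [+round]; 3 /e/ → [+round]; 2 /t/ transparent; 1 /a/ → [+round]; word edge.
From /o/ at 18 rightward: word edge.
From /o/ at 18 leftward: 17 /t/ transparent; 16 /t/ transparent; 15 /i/ → [+round]; 14 /i/ → [+round]; 13 /e/ → [+round]; 12 /t/ transparent; 11 /e/ → [+round]; 10 /a/ → [+round]; 9 /o/ is itself a trigger — this domain ends here.

1 3 4 5 9 10 11 13 14 15 18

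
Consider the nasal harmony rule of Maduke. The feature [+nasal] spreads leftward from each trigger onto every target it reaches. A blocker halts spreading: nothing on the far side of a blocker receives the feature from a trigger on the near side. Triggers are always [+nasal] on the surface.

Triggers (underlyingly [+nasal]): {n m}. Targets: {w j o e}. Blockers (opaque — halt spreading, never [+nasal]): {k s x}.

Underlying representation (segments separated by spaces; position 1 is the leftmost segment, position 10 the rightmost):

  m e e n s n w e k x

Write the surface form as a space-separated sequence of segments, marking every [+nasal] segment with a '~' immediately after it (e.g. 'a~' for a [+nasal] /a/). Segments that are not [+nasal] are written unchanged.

m~ e~ e~ n~ s n~ w e k x

From /m/ at 1 leftward: word edge.
From /n/ at 4 leftward: 3 /e/ → [+nasal]; 2 /e/ → [+nasal]; 1 /m/ is itself a trigger — this domain ends here.
From /n/ at 6 leftward: 5 /s/ blocks.
Targets with no active source: positions 7 8 stay [-nasal].
[+nasal] positions on the surface: 1 2 3 4 6.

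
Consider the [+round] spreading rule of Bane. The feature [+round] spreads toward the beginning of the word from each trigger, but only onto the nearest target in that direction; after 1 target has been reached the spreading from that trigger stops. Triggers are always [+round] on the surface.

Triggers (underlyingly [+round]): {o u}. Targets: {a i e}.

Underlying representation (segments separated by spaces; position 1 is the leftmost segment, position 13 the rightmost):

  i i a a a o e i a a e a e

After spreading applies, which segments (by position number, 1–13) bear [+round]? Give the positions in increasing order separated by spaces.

From /o/ at 6 leftward: 5 /a/ → [+round]; bound reached.
Targets with no active source: positions 1 2 3 4 7 8 9 10 11 12 13 stay [-round].

5 6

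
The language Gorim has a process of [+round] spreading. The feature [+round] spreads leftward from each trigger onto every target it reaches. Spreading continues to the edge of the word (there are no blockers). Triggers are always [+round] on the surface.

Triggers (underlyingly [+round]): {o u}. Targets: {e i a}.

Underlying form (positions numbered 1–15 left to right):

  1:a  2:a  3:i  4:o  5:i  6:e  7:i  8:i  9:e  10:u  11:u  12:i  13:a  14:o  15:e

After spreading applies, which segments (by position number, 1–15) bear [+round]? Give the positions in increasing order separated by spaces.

1 2 3 4 5 6 7 8 9 10 11 12 13 14

From /o/ at 4 leftward: 3 /i/ → [+round]; 2 /a/ → [+round]; 1 /a/ → [+round]; word edge.
From /u/ at 10 leftward: 9 /e/ → [+round]; 8 /i/ → [+round]; 7 /i/ → [+round]; 6 /e/ → [+round]; 5 /i/ → [+round]; 4 /o/ is itself a trigger — this domain ends here.
From /u/ at 11 leftward: 10 /u/ is itself a trigger — this domain ends here.
From /o/ at 14 leftward: 13 /a/ → [+round]; 12 /i/ → [+round]; 11 /u/ is itself a trigger — this domain ends here.
Target with no active source: position 15 stays [-round].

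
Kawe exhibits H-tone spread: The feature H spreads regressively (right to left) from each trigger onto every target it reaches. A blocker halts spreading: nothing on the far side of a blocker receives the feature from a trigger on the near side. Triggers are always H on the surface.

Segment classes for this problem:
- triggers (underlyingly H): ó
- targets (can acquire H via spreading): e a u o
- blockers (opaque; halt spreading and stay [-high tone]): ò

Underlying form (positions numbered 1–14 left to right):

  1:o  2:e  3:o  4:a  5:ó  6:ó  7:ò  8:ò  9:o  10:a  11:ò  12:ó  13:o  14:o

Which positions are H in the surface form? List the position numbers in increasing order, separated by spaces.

From /ó/ at 5 leftward: 4 /a/ → H; 3 /o/ → H; 2 /e/ → H; 1 /o/ → H; word edge.
From /ó/ at 6 leftward: 5 /ó/ is itself a trigger — this domain ends here.
From /ó/ at 12 leftward: 11 /ò/ blocks.
Targets with no active source: positions 9 10 13 14 stay [-high tone].

1 2 3 4 5 6 12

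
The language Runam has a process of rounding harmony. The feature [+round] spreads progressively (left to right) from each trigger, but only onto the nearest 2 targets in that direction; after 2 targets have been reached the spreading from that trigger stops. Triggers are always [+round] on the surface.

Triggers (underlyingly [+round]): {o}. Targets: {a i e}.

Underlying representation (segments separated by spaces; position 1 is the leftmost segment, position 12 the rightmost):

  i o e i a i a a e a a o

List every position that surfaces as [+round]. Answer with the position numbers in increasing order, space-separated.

2 3 4 12

From /o/ at 2 rightward: 3 /e/ → [+round]; 4 /i/ → [+round]; bound reached.
From /o/ at 12 rightward: word edge.
Targets with no active source: positions 1 5 6 7 8 9 10 11 stay [-round].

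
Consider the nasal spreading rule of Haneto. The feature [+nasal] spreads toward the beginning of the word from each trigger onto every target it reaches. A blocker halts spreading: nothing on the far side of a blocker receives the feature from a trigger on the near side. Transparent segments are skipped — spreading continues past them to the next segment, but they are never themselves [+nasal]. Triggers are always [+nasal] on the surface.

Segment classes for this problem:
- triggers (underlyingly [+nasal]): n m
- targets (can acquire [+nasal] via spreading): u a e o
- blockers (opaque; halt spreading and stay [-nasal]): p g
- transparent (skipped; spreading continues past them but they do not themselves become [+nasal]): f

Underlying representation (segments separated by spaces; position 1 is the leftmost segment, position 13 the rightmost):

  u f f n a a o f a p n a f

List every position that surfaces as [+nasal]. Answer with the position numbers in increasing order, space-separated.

From /n/ at 4 leftward: 3 /f/ transparent; 2 /f/ transparent; 1 /u/ → [+nasal]; word edge.
From /n/ at 11 leftward: 10 /p/ blocks.
Targets with no active source: positions 5 6 7 9 12 stay [-nasal].

1 4 11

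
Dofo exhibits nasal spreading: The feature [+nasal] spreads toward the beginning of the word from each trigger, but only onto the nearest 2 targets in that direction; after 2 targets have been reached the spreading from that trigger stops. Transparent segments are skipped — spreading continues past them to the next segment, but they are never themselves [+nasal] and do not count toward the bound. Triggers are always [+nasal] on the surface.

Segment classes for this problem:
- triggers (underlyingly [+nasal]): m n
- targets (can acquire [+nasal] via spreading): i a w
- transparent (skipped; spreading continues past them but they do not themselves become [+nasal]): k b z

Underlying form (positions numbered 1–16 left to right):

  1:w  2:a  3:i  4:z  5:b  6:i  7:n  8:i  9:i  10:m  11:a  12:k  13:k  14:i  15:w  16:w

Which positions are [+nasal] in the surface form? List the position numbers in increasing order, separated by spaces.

From /n/ at 7 leftward: 6 /i/ → [+nasal]; 5 /b/ transparent; 4 /z/ transparent; 3 /i/ → [+nasal]; bound reached.
From /m/ at 10 leftward: 9 /i/ → [+nasal]; 8 /i/ → [+nasal]; bound reached.
Targets with no active source: positions 1 2 11 14 15 16 stay [-nasal].

3 6 7 8 9 10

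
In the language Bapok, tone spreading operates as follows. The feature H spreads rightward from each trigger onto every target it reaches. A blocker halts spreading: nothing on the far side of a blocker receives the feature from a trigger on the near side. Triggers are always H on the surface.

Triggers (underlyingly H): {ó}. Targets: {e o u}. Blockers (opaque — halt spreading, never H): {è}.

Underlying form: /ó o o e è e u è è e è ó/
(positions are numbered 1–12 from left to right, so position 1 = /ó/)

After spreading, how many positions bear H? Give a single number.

From /ó/ at 1 rightward: 2 /o/ → H; 3 /o/ → H; 4 /e/ → H; 5 /è/ blocks.
From /ó/ at 12 rightward: word edge.
Targets with no active source: positions 6 7 10 stay [-high tone].
H positions on the surface: 1 2 3 4 12.

5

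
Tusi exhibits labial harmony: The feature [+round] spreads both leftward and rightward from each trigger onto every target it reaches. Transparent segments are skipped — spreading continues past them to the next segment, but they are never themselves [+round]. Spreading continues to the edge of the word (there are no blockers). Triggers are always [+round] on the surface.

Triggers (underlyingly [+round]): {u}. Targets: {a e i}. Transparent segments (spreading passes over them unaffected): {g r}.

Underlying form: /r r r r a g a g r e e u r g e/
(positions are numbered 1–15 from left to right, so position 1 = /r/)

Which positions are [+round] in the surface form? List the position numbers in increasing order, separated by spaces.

5 7 10 11 12 15

From /u/ at 12 rightward: 13 /r/ transparent; 14 /g/ transparent; 15 /e/ → [+round]; word edge.
From /u/ at 12 leftward: 11 /e/ → [+round]; 10 /e/ → [+round]; 9 /r/ transparent; 8 /g/ transparent; 7 /a/ → [+round]; 6 /g/ transparent; 5 /a/ → [+round]; 4 /r/ transparent; 3 /r/ transparent; 2 /r/ transparent; 1 /r/ transparent; word edge.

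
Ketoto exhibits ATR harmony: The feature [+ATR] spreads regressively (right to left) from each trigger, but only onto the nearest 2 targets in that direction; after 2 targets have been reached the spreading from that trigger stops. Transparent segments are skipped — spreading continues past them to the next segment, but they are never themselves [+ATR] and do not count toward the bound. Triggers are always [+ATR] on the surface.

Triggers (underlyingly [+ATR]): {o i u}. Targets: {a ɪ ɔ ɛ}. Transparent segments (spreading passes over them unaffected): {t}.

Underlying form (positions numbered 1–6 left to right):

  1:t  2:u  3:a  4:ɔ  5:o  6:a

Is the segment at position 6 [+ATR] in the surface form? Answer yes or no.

no

From /u/ at 2 leftward: 1 /t/ transparent; word edge.
From /o/ at 5 leftward: 4 /ɔ/ → [+ATR]; 3 /a/ → [+ATR]; bound reached.
Target with no active source: position 6 stays [-ATR].
[+ATR] positions on the surface: 2 3 4 5.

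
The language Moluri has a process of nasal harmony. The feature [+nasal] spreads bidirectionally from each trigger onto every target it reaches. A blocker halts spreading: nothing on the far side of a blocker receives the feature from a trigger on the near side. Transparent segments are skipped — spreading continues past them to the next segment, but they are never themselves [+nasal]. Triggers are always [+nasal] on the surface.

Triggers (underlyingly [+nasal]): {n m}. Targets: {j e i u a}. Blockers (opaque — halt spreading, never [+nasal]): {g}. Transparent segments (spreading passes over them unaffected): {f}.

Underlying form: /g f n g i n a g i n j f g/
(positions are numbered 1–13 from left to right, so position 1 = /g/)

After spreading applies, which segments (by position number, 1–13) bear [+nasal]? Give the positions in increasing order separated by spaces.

3 5 6 7 9 10 11

From /n/ at 3 rightward: 4 /g/ blocks.
From /n/ at 3 leftward: 2 /f/ transparent; 1 /g/ blocks.
From /n/ at 6 rightward: 7 /a/ → [+nasal]; 8 /g/ blocks.
From /n/ at 6 leftward: 5 /i/ → [+nasal]; 4 /g/ blocks.
From /n/ at 10 rightward: 11 /j/ → [+nasal]; 12 /f/ transparent; 13 /g/ blocks.
From /n/ at 10 leftward: 9 /i/ → [+nasal]; 8 /g/ blocks.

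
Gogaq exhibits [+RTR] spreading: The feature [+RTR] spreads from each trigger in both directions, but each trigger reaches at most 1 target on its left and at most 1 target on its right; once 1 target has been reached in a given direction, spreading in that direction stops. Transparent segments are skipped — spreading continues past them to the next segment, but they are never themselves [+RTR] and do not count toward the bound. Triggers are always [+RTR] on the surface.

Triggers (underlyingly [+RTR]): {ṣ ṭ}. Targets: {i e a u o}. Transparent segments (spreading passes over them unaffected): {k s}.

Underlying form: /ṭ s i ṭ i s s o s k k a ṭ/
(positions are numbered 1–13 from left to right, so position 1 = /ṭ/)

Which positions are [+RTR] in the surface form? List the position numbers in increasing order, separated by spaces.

1 3 4 5 12 13

From /ṭ/ at 1 rightward: 2 /s/ transparent; 3 /i/ → [+RTR]; bound reached.
From /ṭ/ at 1 leftward: word edge.
From /ṭ/ at 4 rightward: 5 /i/ → [+RTR]; bound reached.
From /ṭ/ at 4 leftward: 3 /i/ → [+RTR]; bound reached.
From /ṭ/ at 13 rightward: word edge.
From /ṭ/ at 13 leftward: 12 /a/ → [+RTR]; bound reached.
Target with no active source: position 8 stays [-emphatic].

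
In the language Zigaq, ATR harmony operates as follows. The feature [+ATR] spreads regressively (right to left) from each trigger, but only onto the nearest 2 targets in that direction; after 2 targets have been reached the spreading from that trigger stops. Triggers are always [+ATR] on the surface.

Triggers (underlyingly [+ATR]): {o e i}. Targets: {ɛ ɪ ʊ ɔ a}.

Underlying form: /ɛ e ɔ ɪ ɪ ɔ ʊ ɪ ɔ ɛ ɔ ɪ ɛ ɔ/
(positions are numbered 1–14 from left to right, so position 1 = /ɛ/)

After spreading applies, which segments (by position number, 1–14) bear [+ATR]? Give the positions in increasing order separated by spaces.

1 2

From /e/ at 2 leftward: 1 /ɛ/ → [+ATR]; word edge.
Targets with no active source: positions 3 4 5 6 7 8 9 10 11 12 13 14 stay [-ATR].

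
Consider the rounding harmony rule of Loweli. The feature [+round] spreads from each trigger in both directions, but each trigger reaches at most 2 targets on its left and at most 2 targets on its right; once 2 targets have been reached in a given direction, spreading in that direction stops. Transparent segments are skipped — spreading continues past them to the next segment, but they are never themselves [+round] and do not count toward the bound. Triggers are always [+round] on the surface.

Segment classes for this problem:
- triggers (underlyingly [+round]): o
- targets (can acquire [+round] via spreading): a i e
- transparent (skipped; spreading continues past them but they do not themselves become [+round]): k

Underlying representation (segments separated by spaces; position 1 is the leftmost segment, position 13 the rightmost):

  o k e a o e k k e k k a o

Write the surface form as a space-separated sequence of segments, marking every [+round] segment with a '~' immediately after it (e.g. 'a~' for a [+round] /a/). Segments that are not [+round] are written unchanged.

o~ k e~ a~ o~ e~ k k e~ k k a~ o~

From /o/ at 1 rightward: 2 /k/ transparent; 3 /e/ → [+round]; 4 /a/ → [+round]; bound reached.
From /o/ at 1 leftward: word edge.
From /o/ at 5 rightward: 6 /e/ → [+round]; 7 /k/ transparent; 8 /k/ transparent; 9 /e/ → [+round]; bound reached.
From /o/ at 5 leftward: 4 /a/ → [+round]; 3 /e/ → [+round]; bound reached.
From /o/ at 13 rightward: word edge.
From /o/ at 13 leftward: 12 /a/ → [+round]; 11 /k/ transparent; 10 /k/ transparent; 9 /e/ → [+round]; bound reached.
[+round] positions on the surface: 1 3 4 5 6 9 12 13.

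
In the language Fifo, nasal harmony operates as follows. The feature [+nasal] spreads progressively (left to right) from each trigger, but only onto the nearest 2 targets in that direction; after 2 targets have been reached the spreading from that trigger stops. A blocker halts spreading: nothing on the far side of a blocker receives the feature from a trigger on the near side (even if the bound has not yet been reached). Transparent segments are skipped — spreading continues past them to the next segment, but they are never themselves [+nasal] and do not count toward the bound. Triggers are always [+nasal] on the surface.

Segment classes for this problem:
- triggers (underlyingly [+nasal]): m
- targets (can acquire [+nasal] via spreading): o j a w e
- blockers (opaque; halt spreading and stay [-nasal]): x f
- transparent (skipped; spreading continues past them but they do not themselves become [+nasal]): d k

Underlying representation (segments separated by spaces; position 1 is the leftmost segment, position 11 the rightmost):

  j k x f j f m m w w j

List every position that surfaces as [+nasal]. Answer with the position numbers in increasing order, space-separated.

From /m/ at 7 rightward: 8 /m/ is itself a trigger — this domain ends here.
From /m/ at 8 rightward: 9 /w/ → [+nasal]; 10 /w/ → [+nasal]; bound reached.
Targets with no active source: positions 1 5 11 stay [-nasal].

7 8 9 10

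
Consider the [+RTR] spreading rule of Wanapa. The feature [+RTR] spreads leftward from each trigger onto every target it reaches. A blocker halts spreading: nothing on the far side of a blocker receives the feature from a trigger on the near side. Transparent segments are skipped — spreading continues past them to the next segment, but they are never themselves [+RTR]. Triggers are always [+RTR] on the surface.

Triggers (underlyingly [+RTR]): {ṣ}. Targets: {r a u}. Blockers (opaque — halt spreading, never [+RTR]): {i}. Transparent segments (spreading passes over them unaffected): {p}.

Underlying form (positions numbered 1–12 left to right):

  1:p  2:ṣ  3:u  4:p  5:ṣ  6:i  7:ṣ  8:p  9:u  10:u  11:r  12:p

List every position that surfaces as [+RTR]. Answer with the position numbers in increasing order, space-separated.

From /ṣ/ at 2 leftward: 1 /p/ transparent; word edge.
From /ṣ/ at 5 leftward: 4 /p/ transparent; 3 /u/ → [+RTR]; 2 /ṣ/ is itself a trigger — this domain ends here.
From /ṣ/ at 7 leftward: 6 /i/ blocks.
Targets with no active source: positions 9 10 11 stay [-emphatic].

2 3 5 7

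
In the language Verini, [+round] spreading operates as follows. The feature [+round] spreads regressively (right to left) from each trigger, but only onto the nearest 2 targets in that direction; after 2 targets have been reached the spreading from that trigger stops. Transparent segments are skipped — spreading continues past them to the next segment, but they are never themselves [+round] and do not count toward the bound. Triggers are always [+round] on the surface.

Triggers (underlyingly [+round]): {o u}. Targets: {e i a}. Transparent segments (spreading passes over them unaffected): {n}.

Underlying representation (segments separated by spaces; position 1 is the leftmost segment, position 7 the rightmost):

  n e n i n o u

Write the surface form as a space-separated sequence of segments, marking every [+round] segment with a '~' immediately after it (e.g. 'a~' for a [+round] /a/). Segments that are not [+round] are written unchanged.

From /o/ at 6 leftward: 5 /n/ transparent; 4 /i/ → [+round]; 3 /n/ transparent; 2 /e/ → [+round]; bound reached.
From /u/ at 7 leftward: 6 /o/ is itself a trigger — this domain ends here.
[+round] positions on the surface: 2 4 6 7.

n e~ n i~ n o~ u~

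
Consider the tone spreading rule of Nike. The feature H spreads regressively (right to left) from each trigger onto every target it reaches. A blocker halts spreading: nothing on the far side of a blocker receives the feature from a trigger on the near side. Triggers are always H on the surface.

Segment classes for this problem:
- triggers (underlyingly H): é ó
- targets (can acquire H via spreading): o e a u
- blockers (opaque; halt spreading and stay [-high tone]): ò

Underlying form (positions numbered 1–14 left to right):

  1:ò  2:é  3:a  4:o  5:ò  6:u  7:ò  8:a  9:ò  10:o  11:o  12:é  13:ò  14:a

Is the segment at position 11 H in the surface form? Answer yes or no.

From /é/ at 2 leftward: 1 /ò/ blocks.
From /é/ at 12 leftward: 11 /o/ → H; 10 /o/ → H; 9 /ò/ blocks.
Targets with no active source: positions 3 4 6 8 14 stay [-high tone].
H positions on the surface: 2 10 11 12.

yes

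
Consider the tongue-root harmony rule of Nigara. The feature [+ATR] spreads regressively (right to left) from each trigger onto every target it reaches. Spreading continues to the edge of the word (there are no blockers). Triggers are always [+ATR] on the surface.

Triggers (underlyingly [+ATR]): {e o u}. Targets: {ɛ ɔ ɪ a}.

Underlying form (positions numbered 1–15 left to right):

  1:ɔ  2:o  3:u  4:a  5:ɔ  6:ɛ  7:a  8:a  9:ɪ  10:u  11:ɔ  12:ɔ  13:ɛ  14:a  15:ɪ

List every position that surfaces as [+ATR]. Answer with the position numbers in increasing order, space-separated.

1 2 3 4 5 6 7 8 9 10

From /o/ at 2 leftward: 1 /ɔ/ → [+ATR]; word edge.
From /u/ at 3 leftward: 2 /o/ is itself a trigger — this domain ends here.
From /u/ at 10 leftward: 9 /ɪ/ → [+ATR]; 8 /a/ → [+ATR]; 7 /a/ → [+ATR]; 6 /ɛ/ → [+ATR]; 5 /ɔ/ → [+ATR]; 4 /a/ → [+ATR]; 3 /u/ is itself a trigger — this domain ends here.
Targets with no active source: positions 11 12 13 14 15 stay [-ATR].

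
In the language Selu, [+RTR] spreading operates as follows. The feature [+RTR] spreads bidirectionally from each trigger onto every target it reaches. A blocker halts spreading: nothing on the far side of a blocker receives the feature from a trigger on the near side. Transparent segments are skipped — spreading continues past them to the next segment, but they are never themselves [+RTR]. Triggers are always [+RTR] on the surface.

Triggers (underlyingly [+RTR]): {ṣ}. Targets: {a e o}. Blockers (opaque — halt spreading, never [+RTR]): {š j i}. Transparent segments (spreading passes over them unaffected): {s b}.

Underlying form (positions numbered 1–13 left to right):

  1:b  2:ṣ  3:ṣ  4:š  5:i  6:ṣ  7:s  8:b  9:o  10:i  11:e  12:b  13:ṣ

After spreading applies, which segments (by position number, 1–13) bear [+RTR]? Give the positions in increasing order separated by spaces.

From /ṣ/ at 2 rightward: 3 /ṣ/ is itself a trigger — this domain ends here.
From /ṣ/ at 2 leftward: 1 /b/ transparent; word edge.
From /ṣ/ at 3 rightward: 4 /š/ blocks.
From /ṣ/ at 3 leftward: 2 /ṣ/ is itself a trigger — this domain ends here.
From /ṣ/ at 6 rightward: 7 /s/ transparent; 8 /b/ transparent; 9 /o/ → [+RTR]; 10 /i/ blocks.
From /ṣ/ at 6 leftward: 5 /i/ blocks.
From /ṣ/ at 13 rightward: word edge.
From /ṣ/ at 13 leftward: 12 /b/ transparent; 11 /e/ → [+RTR]; 10 /i/ blocks.

2 3 6 9 11 13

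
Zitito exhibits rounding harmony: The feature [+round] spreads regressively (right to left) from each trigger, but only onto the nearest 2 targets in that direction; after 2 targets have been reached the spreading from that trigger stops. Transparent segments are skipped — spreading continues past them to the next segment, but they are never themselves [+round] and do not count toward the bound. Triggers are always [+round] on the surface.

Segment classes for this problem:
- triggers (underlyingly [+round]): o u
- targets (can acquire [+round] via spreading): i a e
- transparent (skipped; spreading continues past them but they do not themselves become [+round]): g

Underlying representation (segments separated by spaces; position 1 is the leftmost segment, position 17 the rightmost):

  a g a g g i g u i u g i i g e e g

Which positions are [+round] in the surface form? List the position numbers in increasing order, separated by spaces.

3 6 8 9 10

From /u/ at 8 leftward: 7 /g/ transparent; 6 /i/ → [+round]; 5 /g/ transparent; 4 /g/ transparent; 3 /a/ → [+round]; bound reached.
From /u/ at 10 leftward: 9 /i/ → [+round]; 8 /u/ is itself a trigger — this domain ends here.
Targets with no active source: positions 1 12 13 15 16 stay [-round].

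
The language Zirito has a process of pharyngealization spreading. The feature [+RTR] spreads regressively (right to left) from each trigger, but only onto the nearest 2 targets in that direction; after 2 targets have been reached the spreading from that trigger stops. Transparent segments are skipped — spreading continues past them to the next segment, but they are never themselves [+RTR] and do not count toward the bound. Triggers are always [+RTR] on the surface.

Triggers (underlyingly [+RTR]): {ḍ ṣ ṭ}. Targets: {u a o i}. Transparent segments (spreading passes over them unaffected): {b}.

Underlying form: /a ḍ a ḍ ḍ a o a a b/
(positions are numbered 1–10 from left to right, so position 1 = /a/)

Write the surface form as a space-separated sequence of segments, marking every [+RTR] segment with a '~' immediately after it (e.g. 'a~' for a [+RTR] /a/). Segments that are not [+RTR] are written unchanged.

a~ ḍ~ a~ ḍ~ ḍ~ a o a a b

From /ḍ/ at 2 leftward: 1 /a/ → [+RTR]; word edge.
From /ḍ/ at 4 leftward: 3 /a/ → [+RTR]; 2 /ḍ/ is itself a trigger — this domain ends here.
From /ḍ/ at 5 leftward: 4 /ḍ/ is itself a trigger — this domain ends here.
Targets with no active source: positions 6 7 8 9 stay [-emphatic].
[+RTR] positions on the surface: 1 2 3 4 5.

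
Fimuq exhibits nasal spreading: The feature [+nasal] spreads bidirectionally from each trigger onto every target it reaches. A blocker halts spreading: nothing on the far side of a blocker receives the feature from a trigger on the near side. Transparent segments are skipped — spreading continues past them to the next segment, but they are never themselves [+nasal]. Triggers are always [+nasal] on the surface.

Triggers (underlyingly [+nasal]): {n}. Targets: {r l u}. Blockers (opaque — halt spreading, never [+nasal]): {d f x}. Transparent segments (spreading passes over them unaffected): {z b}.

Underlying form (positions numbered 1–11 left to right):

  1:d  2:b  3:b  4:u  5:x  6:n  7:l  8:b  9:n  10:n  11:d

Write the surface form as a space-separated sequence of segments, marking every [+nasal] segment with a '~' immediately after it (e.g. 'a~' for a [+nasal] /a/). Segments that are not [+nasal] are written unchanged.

From /n/ at 6 rightward: 7 /l/ → [+nasal]; 8 /b/ transparent; 9 /n/ is itself a trigger — this domain ends here.
From /n/ at 6 leftward: 5 /x/ blocks.
From /n/ at 9 rightward: 10 /n/ is itself a trigger — this domain ends here.
From /n/ at 9 leftward: 8 /b/ transparent; 7 /l/ → [+nasal]; 6 /n/ is itself a trigger — this domain ends here.
From /n/ at 10 rightward: 11 /d/ blocks.
From /n/ at 10 leftward: 9 /n/ is itself a trigger — this domain ends here.
Target with no active source: position 4 stays [-nasal].
[+nasal] positions on the surface: 6 7 9 10.

d b b u x n~ l~ b n~ n~ d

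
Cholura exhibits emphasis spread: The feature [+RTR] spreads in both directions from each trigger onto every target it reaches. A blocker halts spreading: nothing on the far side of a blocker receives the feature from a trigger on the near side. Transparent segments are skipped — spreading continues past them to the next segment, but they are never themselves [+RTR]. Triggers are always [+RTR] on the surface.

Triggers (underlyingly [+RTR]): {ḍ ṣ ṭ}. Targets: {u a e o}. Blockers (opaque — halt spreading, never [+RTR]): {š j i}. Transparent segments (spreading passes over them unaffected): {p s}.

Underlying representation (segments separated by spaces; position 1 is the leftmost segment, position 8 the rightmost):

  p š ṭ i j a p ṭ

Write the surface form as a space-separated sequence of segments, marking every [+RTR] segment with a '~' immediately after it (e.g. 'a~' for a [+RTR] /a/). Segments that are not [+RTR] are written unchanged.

From /ṭ/ at 3 rightward: 4 /i/ blocks.
From /ṭ/ at 3 leftward: 2 /š/ blocks.
From /ṭ/ at 8 rightward: word edge.
From /ṭ/ at 8 leftward: 7 /p/ transparent; 6 /a/ → [+RTR]; 5 /j/ blocks.
[+RTR] positions on the surface: 3 6 8.

p š ṭ~ i j a~ p ṭ~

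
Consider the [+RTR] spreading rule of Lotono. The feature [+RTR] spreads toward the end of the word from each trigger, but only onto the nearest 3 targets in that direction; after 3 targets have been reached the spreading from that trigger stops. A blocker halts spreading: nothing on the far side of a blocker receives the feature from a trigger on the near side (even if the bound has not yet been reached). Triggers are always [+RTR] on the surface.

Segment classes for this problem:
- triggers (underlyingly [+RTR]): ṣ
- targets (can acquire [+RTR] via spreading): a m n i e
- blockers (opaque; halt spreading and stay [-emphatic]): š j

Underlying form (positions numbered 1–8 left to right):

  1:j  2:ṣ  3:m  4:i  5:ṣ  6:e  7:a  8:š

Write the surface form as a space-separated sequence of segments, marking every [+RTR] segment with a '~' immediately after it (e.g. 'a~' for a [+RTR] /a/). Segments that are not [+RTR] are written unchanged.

From /ṣ/ at 2 rightward: 3 /m/ → [+RTR]; 4 /i/ → [+RTR]; 5 /ṣ/ is itself a trigger — this domain ends here.
From /ṣ/ at 5 rightward: 6 /e/ → [+RTR]; 7 /a/ → [+RTR]; 8 /š/ blocks.
[+RTR] positions on the surface: 2 3 4 5 6 7.

j ṣ~ m~ i~ ṣ~ e~ a~ š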